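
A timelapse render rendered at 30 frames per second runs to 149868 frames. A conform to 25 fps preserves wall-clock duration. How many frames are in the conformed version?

124890 frames

Target frames = source frames × (target rate / source rate) = 149868 × (25)/(30) = 149868 × 5/6 = 124890.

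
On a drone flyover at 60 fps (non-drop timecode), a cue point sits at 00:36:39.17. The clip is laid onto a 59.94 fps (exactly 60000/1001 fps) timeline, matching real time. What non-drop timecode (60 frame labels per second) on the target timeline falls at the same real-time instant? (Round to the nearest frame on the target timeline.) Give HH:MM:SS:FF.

00:36:37:05

Source frame index: (0×3600 + 36×60 + 39) × 60 + 17 = 131957.
Real time: 131957 / (60) = 131957/60 s.
Target frame: (131957/60) × (60000/1001) = 18851000/143 ≈ 131825.175 → 131825.
At 60 labels/s: frame 131825 → 00:36:37:05.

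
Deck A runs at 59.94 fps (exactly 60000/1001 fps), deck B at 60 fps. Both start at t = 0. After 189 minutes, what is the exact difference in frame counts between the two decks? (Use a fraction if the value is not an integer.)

189 min = 11340 s.
A emits 60000/1001 × 11340 = 97200000/143 frames; B emits 60 × 11340 = 680400.
Difference = 97200/143 frames (≈ 679.7203); B is ahead of A.

97200/143 frames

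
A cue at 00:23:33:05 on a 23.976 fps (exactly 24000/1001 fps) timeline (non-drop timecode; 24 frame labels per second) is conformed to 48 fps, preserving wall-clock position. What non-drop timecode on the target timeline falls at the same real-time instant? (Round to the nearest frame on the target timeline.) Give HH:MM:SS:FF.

00:23:34:30

Source frame index: (0×3600 + 23×60 + 33) × 24 + 5 = 33917.
Real time: 33917 / (24000/1001) = 33950917/24000 s.
Target frame: (33950917/24000) × (48) = 33950917/500 ≈ 67901.834 → 67902.
At 48 labels/s: frame 67902 → 00:23:34:30.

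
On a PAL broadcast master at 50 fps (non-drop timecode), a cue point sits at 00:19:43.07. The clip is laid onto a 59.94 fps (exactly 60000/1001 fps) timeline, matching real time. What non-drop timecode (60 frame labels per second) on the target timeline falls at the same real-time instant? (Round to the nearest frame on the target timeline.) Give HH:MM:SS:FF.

00:19:41:57

Source frame index: (0×3600 + 19×60 + 43) × 50 + 7 = 59157.
Real time: 59157 / (50) = 59157/50 s.
Target frame: (59157/50) × (60000/1001) = 10141200/143 ≈ 70917.483 → 70917.
At 60 labels/s: frame 70917 → 00:19:41:57.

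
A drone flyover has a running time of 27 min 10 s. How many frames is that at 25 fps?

27 min 10 s = 1630 s.
Frames = 1630 × 25 = 40750.

40750 frames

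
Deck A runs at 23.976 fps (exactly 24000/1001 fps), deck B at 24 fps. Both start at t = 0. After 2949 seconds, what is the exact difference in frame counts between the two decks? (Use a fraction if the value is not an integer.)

A emits 24000/1001 × 2949 = 70776000/1001 frames; B emits 24 × 2949 = 70776.
Difference = 70776/1001 frames (≈ 70.7053); B is ahead of A.

70776/1001 frames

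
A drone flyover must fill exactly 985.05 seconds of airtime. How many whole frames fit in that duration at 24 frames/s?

23641 frames

Frames = 985.05 × 24 = 118206/5 ≈ 23641.2000.
Complete frames: 23641.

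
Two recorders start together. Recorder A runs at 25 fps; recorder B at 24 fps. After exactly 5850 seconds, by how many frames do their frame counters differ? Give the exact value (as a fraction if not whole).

5850 frames

A emits 25 × 5850 = 146250 frames; B emits 24 × 5850 = 140400.
Difference = 5850 frames; B is behind A.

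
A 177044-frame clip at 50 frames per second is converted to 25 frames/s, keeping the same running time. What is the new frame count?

Target frames = source frames × (target rate / source rate) = 177044 × (25)/(50) = 177044 × 1/2 = 88522.

88522 frames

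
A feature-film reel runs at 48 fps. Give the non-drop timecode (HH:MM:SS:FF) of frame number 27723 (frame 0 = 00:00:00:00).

27723 ÷ 48 = 577 full seconds, remainder 27 frames.
577 s = 0 h 9 min 37 s.
Timecode: 00:09:37:27.

00:09:37:27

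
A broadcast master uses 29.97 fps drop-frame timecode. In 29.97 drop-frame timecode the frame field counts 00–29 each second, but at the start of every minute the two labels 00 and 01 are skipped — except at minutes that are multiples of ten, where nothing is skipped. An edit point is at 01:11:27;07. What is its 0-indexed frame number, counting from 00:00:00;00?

128489

As if non-drop at 30 labels/s: (1 × 3600 + 11 × 60 + 27) × 30 + 7 = 128617.
Minute boundaries passed: 71; those not divisible by 10: 71 − 7 = 64; dropped labels = 2 × 64 = 128.
Actual frame index = 128617 − 128 = 128489.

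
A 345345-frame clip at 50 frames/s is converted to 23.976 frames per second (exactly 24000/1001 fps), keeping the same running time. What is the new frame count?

Target frames = source frames × (target rate / source rate) = 345345 × (24000/1001)/(50) = 345345 × 480/1001 = 165600.

165600 frames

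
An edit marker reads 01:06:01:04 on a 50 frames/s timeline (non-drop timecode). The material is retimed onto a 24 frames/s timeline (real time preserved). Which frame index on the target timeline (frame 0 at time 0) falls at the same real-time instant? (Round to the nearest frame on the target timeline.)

frame 95066

Source frame index: (1×3600 + 6×60 + 1) × 50 + 4 = 198054.
Real time: 198054 / (50) = 99027/25 s.
Target frame: (99027/25) × (24) = 2376648/25 ≈ 95065.920 → 95066.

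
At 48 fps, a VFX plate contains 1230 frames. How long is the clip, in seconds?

Running time = 1230 / (48) = 25.625 s.

25.625 seconds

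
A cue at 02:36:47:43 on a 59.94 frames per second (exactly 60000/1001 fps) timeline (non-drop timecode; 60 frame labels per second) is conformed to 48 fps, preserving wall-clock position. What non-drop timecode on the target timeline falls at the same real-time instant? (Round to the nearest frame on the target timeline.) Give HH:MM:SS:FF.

Source frame index: (2×3600 + 36×60 + 47) × 60 + 43 = 564463.
Real time: 564463 / (60000/1001) = 565027463/60000 s.
Target frame: (565027463/60000) × (48) = 565027463/1250 ≈ 452021.970 → 452022.
At 48 labels/s: frame 452022 → 02:36:57:06.

02:36:57:06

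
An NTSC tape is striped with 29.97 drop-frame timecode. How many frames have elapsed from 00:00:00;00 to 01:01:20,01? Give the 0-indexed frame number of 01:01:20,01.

As if non-drop at 30 labels/s: (1 × 3600 + 1 × 60 + 20) × 30 + 1 = 110401.
Minute boundaries passed: 61; those not divisible by 10: 61 − 6 = 55; dropped labels = 2 × 55 = 110.
Actual frame index = 110401 − 110 = 110291.

110291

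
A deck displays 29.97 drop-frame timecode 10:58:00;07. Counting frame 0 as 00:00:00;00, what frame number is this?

1183221

Complete 10-minute blocks: 65, each 17982 frames → 1168830.
Remaining 8 whole minutes in the current block: 1800 + 7 × 1798 = 14386 frames.
Within the current minute: 0 × 30 + 7 − 2 = 5 (labels ;00/;01 skipped at this minute). Total = 1168830 + 14386 + 5 = 1183221.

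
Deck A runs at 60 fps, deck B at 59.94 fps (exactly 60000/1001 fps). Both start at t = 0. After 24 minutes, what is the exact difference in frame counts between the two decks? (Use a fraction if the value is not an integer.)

24 min = 1440 s.
A emits 60 × 1440 = 86400 frames; B emits 60000/1001 × 1440 = 86400000/1001.
Difference = 86400/1001 frames (≈ 86.3137); B is behind A.

86400/1001 frames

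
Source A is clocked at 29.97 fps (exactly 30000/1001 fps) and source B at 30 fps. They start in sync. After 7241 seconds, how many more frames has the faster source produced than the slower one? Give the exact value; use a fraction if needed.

A emits 30000/1001 × 7241 = 16710000/77 frames; B emits 30 × 7241 = 217230.
Difference = 16710/77 frames (≈ 217.0130); B is ahead of A.

16710/77 frames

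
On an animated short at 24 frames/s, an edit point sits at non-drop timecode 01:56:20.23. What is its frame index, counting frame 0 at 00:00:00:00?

Total seconds to the label: (1 × 3600 + 56 × 60 + 20) = 6980.
Frame index = 6980 × 24 + 23 = 167543.

167543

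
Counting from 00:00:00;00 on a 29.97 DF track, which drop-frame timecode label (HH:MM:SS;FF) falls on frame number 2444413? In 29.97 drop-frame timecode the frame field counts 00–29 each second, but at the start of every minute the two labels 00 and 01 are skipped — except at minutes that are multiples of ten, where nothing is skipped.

Each 10-minute DF block holds 10 × 60 × 30 − 9 × 2 = 17982 frames. 2444413 ÷ 17982 → 135 full blocks, remainder 16843.
Within the partial block the first minute is 1800 frames and each further minute 1798, so 9 further minute boundaries passed. Total skipped labels = 18 × 135 + 2 × 9 = 2448.
Non-drop label index = 2444413 + 2448 = 2446861; at 30 labels/s that is 22:39:22:01, i.e. DF 22:39:22;01.

22:39:22;01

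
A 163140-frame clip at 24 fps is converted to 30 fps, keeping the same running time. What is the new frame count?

203925 frames

Target frames = source frames × (target rate / source rate) = 163140 × (30)/(24) = 163140 × 5/4 = 203925.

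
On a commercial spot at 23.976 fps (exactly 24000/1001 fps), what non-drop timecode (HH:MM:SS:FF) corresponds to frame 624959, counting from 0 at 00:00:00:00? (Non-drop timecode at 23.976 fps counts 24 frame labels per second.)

07:13:59:23

624959 ÷ 24 = 26039 full seconds, remainder 23 frames.
26039 s = 7 h 13 min 59 s.
Timecode: 07:13:59:23.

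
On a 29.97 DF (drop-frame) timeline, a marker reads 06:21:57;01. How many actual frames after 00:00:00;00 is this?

686825

Complete 10-minute blocks: 38, each 17982 frames → 683316.
Remaining 1 whole minute in the current block: 1800 + 0 × 1798 = 1800 frames.
Within the current minute: 57 × 30 + 1 − 2 = 1709 (labels ;00/;01 skipped at this minute). Total = 683316 + 1800 + 1709 = 686825.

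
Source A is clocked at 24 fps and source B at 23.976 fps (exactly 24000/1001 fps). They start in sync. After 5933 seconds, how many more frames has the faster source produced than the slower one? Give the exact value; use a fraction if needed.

A emits 24 × 5933 = 142392 frames; B emits 24000/1001 × 5933 = 142392000/1001.
Difference = 142392/1001 frames (≈ 142.2498); B is behind A.

142392/1001 frames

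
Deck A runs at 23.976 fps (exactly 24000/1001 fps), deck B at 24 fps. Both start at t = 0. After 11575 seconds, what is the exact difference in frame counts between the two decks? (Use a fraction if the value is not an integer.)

A emits 24000/1001 × 11575 = 277800000/1001 frames; B emits 24 × 11575 = 277800.
Difference = 277800/1001 frames (≈ 277.5225); B is ahead of A.

277800/1001 frames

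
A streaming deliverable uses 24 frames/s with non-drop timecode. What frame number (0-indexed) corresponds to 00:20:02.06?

Total seconds to the label: (0 × 3600 + 20 × 60 + 2) = 1202.
Frame index = 1202 × 24 + 6 = 28854.

frame 28854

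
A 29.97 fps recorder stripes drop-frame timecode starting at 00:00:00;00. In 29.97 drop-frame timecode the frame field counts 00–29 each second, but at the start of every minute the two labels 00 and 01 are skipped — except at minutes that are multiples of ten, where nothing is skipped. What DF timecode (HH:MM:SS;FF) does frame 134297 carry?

Each 10-minute DF block holds 10 × 60 × 30 − 9 × 2 = 17982 frames. 134297 ÷ 17982 → 7 full blocks, remainder 8423.
Within the partial block the first minute is 1800 frames and each further minute 1798, so 4 further minute boundaries passed. Total skipped labels = 18 × 7 + 2 × 4 = 134.
Non-drop label index = 134297 + 134 = 134431; at 30 labels/s that is 01:14:41:01, i.e. DF 01:14:41;01.

01:14:41;01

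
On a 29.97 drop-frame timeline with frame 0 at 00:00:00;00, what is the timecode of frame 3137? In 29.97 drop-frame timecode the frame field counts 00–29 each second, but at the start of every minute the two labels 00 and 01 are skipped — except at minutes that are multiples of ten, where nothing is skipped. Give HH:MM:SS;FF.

00:01:44;19

Each 10-minute DF block holds 10 × 60 × 30 − 9 × 2 = 17982 frames. 3137 ÷ 17982 → 0 full blocks, remainder 3137.
Within the partial block the first minute is 1800 frames and each further minute 1798, so 1 further minute boundary passed. Total skipped labels = 18 × 0 + 2 × 1 = 2.
Non-drop label index = 3137 + 2 = 3139; at 30 labels/s that is 00:01:44:19, i.e. DF 00:01:44;19.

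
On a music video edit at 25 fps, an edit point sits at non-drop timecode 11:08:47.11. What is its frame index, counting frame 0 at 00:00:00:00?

1003186

Total seconds to the label: (11 × 3600 + 8 × 60 + 47) = 40127.
Frame index = 40127 × 25 + 11 = 1003186.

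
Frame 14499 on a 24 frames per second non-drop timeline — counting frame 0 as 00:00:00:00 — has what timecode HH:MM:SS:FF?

14499 ÷ 24 = 604 full seconds, remainder 3 frames.
604 s = 0 h 10 min 4 s.
Timecode: 00:10:04:03.

00:10:04:03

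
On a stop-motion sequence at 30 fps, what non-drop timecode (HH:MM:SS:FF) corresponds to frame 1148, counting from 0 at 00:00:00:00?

1148 ÷ 30 = 38 full seconds, remainder 8 frames.
38 s = 0 h 0 min 38 s.
Timecode: 00:00:38:08.

00:00:38:08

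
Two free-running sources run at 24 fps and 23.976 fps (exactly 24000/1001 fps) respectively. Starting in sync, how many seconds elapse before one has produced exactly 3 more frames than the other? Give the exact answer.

The gap grows by |24000/1001 − 24| = 24/1001 frames per second.
Time for a 3-frame gap: 3 ÷ (24/1001) = 125.125 s.

125.125 seconds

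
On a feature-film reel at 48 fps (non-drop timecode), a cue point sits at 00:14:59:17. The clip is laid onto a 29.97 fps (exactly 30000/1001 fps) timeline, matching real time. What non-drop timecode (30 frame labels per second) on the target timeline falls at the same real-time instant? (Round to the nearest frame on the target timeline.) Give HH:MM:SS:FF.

Source frame index: (0×3600 + 14×60 + 59) × 48 + 17 = 43169.
Real time: 43169 / (48) = 43169/48 s.
Target frame: (43169/48) × (30000/1001) = 3854375/143 ≈ 26953.671 → 26954.
At 30 labels/s: frame 26954 → 00:14:58:14.

00:14:58:14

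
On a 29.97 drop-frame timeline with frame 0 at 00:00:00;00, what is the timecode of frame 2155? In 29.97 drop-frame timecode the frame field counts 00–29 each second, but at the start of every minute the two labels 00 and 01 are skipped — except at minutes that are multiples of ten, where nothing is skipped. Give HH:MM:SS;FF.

Ten DF minutes hold 17982 frames, so frame 2155 lies in block 0 (frames 0–17981) with 2155 frames into that block.
The block's first minute is 1800 frames and the rest 1798 each; 2155 frames reaches minute 1, so 0 × 18 + 1 × 2 = 2 labels have been skipped so far.
Adding those back, label number 2155 + 2 = 2157 at 30 labels/s is 71 s + 27 f = 0 h 1 min 11 s frame 27, i.e. 00:01:11;27.

00:01:11;27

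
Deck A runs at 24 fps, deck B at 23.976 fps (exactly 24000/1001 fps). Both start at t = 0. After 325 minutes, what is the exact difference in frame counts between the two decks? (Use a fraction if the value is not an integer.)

36000/77 frames

325 min = 19500 s.
A emits 24 × 19500 = 468000 frames; B emits 24000/1001 × 19500 = 36000000/77.
Difference = 36000/77 frames (≈ 467.5325); B is behind A.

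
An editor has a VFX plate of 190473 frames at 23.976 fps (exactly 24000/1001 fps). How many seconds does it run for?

7944.311375 seconds

Running time = 190473 / (24000/1001) = 7944.311375 s.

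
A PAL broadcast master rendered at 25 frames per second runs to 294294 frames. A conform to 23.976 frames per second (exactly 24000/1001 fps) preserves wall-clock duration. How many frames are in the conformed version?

Target frames = source frames × (target rate / source rate) = 294294 × (24000/1001)/(25) = 294294 × 960/1001 = 282240.

282240 frames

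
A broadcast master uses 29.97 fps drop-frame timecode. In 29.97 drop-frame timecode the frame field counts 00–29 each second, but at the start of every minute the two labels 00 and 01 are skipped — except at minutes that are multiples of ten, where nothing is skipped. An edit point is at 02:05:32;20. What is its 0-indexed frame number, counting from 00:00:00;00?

225754

Complete 10-minute blocks: 12, each 17982 frames → 215784.
Remaining 5 whole minutes in the current block: 1800 + 4 × 1798 = 8992 frames.
Within the current minute: 32 × 30 + 20 − 2 = 978 (labels ;00/;01 skipped at this minute). Total = 215784 + 8992 + 978 = 225754.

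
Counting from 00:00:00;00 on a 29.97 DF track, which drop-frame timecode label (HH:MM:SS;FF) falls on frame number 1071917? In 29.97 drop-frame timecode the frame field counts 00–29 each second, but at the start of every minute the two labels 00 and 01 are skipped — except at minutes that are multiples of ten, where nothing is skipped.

09:56:06;11

Each 10-minute DF block holds 10 × 60 × 30 − 9 × 2 = 17982 frames. 1071917 ÷ 17982 → 59 full blocks, remainder 10979.
Within the partial block the first minute is 1800 frames and each further minute 1798, so 6 further minute boundaries passed. Total skipped labels = 18 × 59 + 2 × 6 = 1074.
Non-drop label index = 1071917 + 1074 = 1072991; at 30 labels/s that is 09:56:06:11, i.e. DF 09:56:06;11.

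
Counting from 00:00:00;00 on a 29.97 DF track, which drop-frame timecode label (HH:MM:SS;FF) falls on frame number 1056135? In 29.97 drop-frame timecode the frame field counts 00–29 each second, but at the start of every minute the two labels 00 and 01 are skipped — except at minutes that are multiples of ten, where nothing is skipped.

09:47:19;23

Ten DF minutes hold 17982 frames, so frame 1056135 lies in block 58 (frames 1042956–1060937) with 13179 frames into that block.
The block's first minute is 1800 frames and the rest 1798 each; 13179 frames reaches minute 7, so 58 × 18 + 7 × 2 = 1058 labels have been skipped so far.
Adding those back, label number 1056135 + 1058 = 1057193 at 30 labels/s is 35239 s + 23 f = 9 h 47 min 19 s frame 23, i.e. 09:47:19;23.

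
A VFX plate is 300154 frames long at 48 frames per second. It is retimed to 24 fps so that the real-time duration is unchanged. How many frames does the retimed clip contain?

Target frames = source frames × (target rate / source rate) = 300154 × (24)/(48) = 300154 × 1/2 = 150077.

150077 frames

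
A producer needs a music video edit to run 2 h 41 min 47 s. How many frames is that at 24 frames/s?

232968 frames

2 h 41 min 47 s = 9707 s.
Frames = 9707 × 24 = 232968.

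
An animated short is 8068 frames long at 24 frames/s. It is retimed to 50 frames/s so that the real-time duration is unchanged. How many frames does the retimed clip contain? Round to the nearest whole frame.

16808 frames

Frames at target rate = 8068 × (50) / (24) = 50425/3 ≈ 16808.333.
Nearest whole frame: 16808.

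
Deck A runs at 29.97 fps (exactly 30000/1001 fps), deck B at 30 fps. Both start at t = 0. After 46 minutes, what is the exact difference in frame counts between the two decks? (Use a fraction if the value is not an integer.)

82800/1001 frames

46 min = 2760 s.
A emits 30000/1001 × 2760 = 82800000/1001 frames; B emits 30 × 2760 = 82800.
Difference = 82800/1001 frames (≈ 82.7173); B is ahead of A.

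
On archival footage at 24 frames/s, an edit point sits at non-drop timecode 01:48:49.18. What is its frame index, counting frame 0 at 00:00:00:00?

frame 156714

Total seconds to the label: (1 × 3600 + 48 × 60 + 49) = 6529.
Frame index = 6529 × 24 + 18 = 156714.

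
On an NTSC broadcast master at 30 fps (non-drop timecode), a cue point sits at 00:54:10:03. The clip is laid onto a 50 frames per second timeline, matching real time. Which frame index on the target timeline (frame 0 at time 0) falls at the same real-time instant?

Source frame index: (0×3600 + 54×60 + 10) × 30 + 3 = 97503.
Real time: 97503 / (30) = 32501/10 s.
Target frame: (32501/10) × (50) = 162505.

frame 162505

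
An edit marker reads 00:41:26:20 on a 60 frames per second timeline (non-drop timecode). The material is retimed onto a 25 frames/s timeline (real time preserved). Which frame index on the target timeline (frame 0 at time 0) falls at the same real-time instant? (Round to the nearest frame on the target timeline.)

frame 62158

Source frame index: (0×3600 + 41×60 + 26) × 60 + 20 = 149180.
Real time: 149180 / (60) = 7459/3 s.
Target frame: (7459/3) × (25) = 186475/3 ≈ 62158.333 → 62158.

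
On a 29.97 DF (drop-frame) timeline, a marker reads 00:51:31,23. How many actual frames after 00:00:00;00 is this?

As if non-drop at 30 labels/s: (0 × 3600 + 51 × 60 + 31) × 30 + 23 = 92753.
Minute boundaries passed: 51; those not divisible by 10: 51 − 5 = 46; dropped labels = 2 × 46 = 92.
Actual frame index = 92753 − 92 = 92661.

92661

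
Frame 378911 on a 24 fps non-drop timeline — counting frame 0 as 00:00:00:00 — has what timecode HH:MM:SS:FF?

378911 ÷ 24 = 15787 full seconds, remainder 23 frames.
15787 s = 4 h 23 min 7 s.
Timecode: 04:23:07:23.

04:23:07:23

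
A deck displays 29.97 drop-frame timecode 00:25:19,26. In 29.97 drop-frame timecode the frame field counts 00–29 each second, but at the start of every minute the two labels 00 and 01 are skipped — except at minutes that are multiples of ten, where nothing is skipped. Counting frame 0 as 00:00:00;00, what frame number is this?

45550

Complete 10-minute blocks: 2, each 17982 frames → 35964.
Remaining 5 whole minutes in the current block: 1800 + 4 × 1798 = 8992 frames.
Within the current minute: 19 × 30 + 26 − 2 = 594 (labels ;00/;01 skipped at this minute). Total = 35964 + 8992 + 594 = 45550.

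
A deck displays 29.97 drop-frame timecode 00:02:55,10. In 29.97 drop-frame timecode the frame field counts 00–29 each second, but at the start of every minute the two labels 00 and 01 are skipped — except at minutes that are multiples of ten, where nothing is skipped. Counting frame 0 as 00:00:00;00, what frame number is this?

5256

As if non-drop at 30 labels/s: (0 × 3600 + 2 × 60 + 55) × 30 + 10 = 5260.
Minute boundaries passed: 2; those not divisible by 10: 2 − 0 = 2; dropped labels = 2 × 2 = 4.
Actual frame index = 5260 − 4 = 5256.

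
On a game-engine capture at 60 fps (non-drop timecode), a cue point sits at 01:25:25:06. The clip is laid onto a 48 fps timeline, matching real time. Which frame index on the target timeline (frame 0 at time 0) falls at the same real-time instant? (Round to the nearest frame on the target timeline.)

frame 246005

Source frame index: (1×3600 + 25×60 + 25) × 60 + 6 = 307506.
Real time: 307506 / (60) = 51251/10 s.
Target frame: (51251/10) × (48) = 1230024/5 ≈ 246004.800 → 246005.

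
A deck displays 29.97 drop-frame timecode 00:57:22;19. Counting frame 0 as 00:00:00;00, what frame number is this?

As if non-drop at 30 labels/s: (0 × 3600 + 57 × 60 + 22) × 30 + 19 = 103279.
Minute boundaries passed: 57; those not divisible by 10: 57 − 5 = 52; dropped labels = 2 × 52 = 104.
Actual frame index = 103279 − 104 = 103175.

103175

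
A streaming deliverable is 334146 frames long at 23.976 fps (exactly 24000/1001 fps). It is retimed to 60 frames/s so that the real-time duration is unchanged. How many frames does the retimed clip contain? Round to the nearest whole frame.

836200 frames

Frames at target rate = 334146 × (60) / (24000/1001) = 167240073/200 ≈ 836200.365.
Nearest whole frame: 836200.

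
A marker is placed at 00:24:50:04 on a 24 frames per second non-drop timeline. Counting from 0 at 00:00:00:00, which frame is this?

35764

Total seconds to the label: (0 × 3600 + 24 × 60 + 50) = 1490.
Frame index = 1490 × 24 + 4 = 35764.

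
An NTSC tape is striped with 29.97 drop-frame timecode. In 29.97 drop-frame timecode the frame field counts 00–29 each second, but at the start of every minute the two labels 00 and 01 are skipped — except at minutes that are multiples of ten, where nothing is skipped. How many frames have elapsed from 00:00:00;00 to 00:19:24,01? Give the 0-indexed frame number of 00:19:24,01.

As if non-drop at 30 labels/s: (0 × 3600 + 19 × 60 + 24) × 30 + 1 = 34921.
Minute boundaries passed: 19; those not divisible by 10: 19 − 1 = 18; dropped labels = 2 × 18 = 36.
Actual frame index = 34921 − 36 = 34885.

34885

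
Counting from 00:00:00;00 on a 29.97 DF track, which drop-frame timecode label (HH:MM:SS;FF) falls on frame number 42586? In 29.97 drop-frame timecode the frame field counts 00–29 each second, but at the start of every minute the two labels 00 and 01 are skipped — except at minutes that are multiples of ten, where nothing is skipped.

Ten DF minutes hold 17982 frames, so frame 42586 lies in block 2 (frames 35964–53945) with 6622 frames into that block.
The block's first minute is 1800 frames and the rest 1798 each; 6622 frames reaches minute 3, so 2 × 18 + 3 × 2 = 42 labels have been skipped so far.
Adding those back, label number 42586 + 42 = 42628 at 30 labels/s is 1420 s + 28 f = 0 h 23 min 40 s frame 28, i.e. 00:23:40;28.

00:23:40;28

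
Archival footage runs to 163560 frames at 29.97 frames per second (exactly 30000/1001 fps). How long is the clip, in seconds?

Running time = 163560 / (30000/1001) = 5457.452 s.

5457.452 seconds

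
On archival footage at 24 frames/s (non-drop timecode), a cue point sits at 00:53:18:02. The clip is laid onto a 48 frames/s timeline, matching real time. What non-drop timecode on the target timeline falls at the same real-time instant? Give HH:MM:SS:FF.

Source frame index: (0×3600 + 53×60 + 18) × 24 + 2 = 76754.
Real time: 76754 / (24) = 38377/12 s.
Target frame: (38377/12) × (48) = 153508.
At 48 labels/s: frame 153508 → 00:53:18:04.

00:53:18:04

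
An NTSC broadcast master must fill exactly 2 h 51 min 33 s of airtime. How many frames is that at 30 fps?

2 h 51 min 33 s = 10293 s.
Frames = 10293 × 30 = 308790.

308790 frames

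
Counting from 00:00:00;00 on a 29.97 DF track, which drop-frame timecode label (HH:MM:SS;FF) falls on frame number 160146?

01:29:03;18

Each 10-minute DF block holds 10 × 60 × 30 − 9 × 2 = 17982 frames. 160146 ÷ 17982 → 8 full blocks, remainder 16290.
Within the partial block the first minute is 1800 frames and each further minute 1798, so 9 further minute boundaries passed. Total skipped labels = 18 × 8 + 2 × 9 = 162.
Non-drop label index = 160146 + 162 = 160308; at 30 labels/s that is 01:29:03:18, i.e. DF 01:29:03;18.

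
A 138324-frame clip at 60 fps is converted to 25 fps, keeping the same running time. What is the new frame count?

57635 frames

Target frames = source frames × (target rate / source rate) = 138324 × (25)/(60) = 138324 × 5/12 = 57635.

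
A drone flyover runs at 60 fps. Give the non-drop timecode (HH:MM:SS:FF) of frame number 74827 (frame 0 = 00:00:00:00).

74827 ÷ 60 = 1247 full seconds, remainder 7 frames.
1247 s = 0 h 20 min 47 s.
Timecode: 00:20:47:07.

00:20:47:07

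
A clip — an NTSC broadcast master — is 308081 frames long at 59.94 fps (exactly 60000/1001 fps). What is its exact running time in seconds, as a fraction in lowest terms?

308389081/60000 seconds

Running time = 308081 ÷ (60000/1001) = 308081 × 1001/60000 = 308389081/60000 s.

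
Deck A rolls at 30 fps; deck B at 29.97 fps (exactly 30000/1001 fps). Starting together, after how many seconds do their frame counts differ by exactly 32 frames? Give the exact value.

The gap grows by |30000/1001 − 30| = 30/1001 frames per second.
Time for a 32-frame gap: 32 ÷ (30/1001) = 16016/15 s.

16016/15 seconds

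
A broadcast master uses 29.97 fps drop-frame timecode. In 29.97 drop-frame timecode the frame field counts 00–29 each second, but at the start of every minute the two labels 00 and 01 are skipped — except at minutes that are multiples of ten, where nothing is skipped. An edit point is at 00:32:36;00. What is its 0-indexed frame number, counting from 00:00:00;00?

Complete 10-minute blocks: 3, each 17982 frames → 53946.
Remaining 2 whole minutes in the current block: 1800 + 1 × 1798 = 3598 frames.
Within the current minute: 36 × 30 + 0 − 2 = 1078 (labels ;00/;01 skipped at this minute). Total = 53946 + 3598 + 1078 = 58622.

58622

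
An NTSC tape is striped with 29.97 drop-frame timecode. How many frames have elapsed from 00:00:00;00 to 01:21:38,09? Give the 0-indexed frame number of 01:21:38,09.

146803

Complete 10-minute blocks: 8, each 17982 frames → 143856.
Remaining 1 whole minute in the current block: 1800 + 0 × 1798 = 1800 frames.
Within the current minute: 38 × 30 + 9 − 2 = 1147 (labels ;00/;01 skipped at this minute). Total = 143856 + 1800 + 1147 = 146803.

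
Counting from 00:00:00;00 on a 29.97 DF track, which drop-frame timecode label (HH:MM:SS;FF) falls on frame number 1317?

Ten DF minutes hold 17982 frames, so frame 1317 lies in block 0 (frames 0–17981) with 1317 frames into that block.
The block's first minute is 1800 frames and the rest 1798 each; 1317 frames reaches minute 0, so 0 × 18 + 0 × 2 = 0 labels have been skipped so far.
Adding those back, label number 1317 + 0 = 1317 at 30 labels/s is 43 s + 27 f = 0 h 0 min 43 s frame 27, i.e. 00:00:43;27.

00:00:43;27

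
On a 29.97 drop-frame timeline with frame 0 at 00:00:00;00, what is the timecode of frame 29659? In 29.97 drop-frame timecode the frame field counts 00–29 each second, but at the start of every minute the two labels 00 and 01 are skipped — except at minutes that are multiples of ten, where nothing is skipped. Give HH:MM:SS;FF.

Ten DF minutes hold 17982 frames, so frame 29659 lies in block 1 (frames 17982–35963) with 11677 frames into that block.
The block's first minute is 1800 frames and the rest 1798 each; 11677 frames reaches minute 6, so 1 × 18 + 6 × 2 = 30 labels have been skipped so far.
Adding those back, label number 29659 + 30 = 29689 at 30 labels/s is 989 s + 19 f = 0 h 16 min 29 s frame 19, i.e. 00:16:29;19.

00:16:29;19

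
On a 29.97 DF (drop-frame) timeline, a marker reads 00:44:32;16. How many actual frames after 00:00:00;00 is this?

80096

Complete 10-minute blocks: 4, each 17982 frames → 71928.
Remaining 4 whole minutes in the current block: 1800 + 3 × 1798 = 7194 frames.
Within the current minute: 32 × 30 + 16 − 2 = 974 (labels ;00/;01 skipped at this minute). Total = 71928 + 7194 + 974 = 80096.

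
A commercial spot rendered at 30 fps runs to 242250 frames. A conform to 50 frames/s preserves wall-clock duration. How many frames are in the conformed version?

Target frames = source frames × (target rate / source rate) = 242250 × (50)/(30) = 242250 × 5/3 = 403750.

403750 frames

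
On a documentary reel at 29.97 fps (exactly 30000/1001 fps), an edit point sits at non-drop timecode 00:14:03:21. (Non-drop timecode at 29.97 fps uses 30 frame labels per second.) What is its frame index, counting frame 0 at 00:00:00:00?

Total seconds to the label: (0 × 3600 + 14 × 60 + 3) = 843.
Frame index = 843 × 30 + 21 = 25311.

frame 25311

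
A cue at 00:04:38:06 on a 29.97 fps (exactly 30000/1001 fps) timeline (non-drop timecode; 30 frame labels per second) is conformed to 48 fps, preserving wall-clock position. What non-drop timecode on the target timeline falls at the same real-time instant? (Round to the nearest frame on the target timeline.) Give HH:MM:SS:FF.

Source frame index: (0×3600 + 4×60 + 38) × 30 + 6 = 8346.
Real time: 8346 / (30000/1001) = 1392391/5000 s.
Target frame: (1392391/5000) × (48) = 8354346/625 ≈ 13366.954 → 13367.
At 48 labels/s: frame 13367 → 00:04:38:23.

00:04:38:23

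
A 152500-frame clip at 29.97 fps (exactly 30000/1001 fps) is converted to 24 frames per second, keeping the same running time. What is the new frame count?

122122 frames

Target frames = source frames × (target rate / source rate) = 152500 × (24)/(30000/1001) = 152500 × 1001/1250 = 122122.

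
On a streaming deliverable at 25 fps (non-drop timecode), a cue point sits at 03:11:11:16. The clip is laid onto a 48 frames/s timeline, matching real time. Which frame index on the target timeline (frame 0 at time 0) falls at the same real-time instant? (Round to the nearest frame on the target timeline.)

Source frame index: (3×3600 + 11×60 + 11) × 25 + 16 = 286791.
Real time: 286791 / (25) = 286791/25 s.
Target frame: (286791/25) × (48) = 13765968/25 ≈ 550638.720 → 550639.

frame 550639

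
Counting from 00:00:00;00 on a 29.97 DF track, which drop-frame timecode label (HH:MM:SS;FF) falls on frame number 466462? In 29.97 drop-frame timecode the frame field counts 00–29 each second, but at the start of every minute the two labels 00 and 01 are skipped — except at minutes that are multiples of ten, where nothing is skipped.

04:19:24;10

Each 10-minute DF block holds 10 × 60 × 30 − 9 × 2 = 17982 frames. 466462 ÷ 17982 → 25 full blocks, remainder 16912.
Within the partial block the first minute is 1800 frames and each further minute 1798, so 9 further minute boundaries passed. Total skipped labels = 18 × 25 + 2 × 9 = 468.
Non-drop label index = 466462 + 468 = 466930; at 30 labels/s that is 04:19:24:10, i.e. DF 04:19:24;10.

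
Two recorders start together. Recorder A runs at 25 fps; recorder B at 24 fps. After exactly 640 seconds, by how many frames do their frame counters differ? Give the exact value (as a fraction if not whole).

A emits 25 × 640 = 16000 frames; B emits 24 × 640 = 15360.
Difference = 640 frames; B is behind A.

640 frames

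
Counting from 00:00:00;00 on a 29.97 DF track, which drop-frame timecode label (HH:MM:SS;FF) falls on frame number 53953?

Each 10-minute DF block holds 10 × 60 × 30 − 9 × 2 = 17982 frames. 53953 ÷ 17982 → 3 full blocks, remainder 7.
Within the partial block the first minute is 1800 frames and each further minute 1798, so 0 further minute boundaries passed. Total skipped labels = 18 × 3 + 2 × 0 = 54.
Non-drop label index = 53953 + 54 = 54007; at 30 labels/s that is 00:30:00:07, i.e. DF 00:30:00;07.

00:30:00;07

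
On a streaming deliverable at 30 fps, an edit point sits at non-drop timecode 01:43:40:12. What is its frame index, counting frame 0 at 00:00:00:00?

Total seconds to the label: (1 × 3600 + 43 × 60 + 40) = 6220.
Frame index = 6220 × 30 + 12 = 186612.

186612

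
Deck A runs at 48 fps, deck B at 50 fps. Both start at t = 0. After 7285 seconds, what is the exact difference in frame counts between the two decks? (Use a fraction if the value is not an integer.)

14570 frames

A emits 48 × 7285 = 349680 frames; B emits 50 × 7285 = 364250.
Difference = 14570 frames; B is ahead of A.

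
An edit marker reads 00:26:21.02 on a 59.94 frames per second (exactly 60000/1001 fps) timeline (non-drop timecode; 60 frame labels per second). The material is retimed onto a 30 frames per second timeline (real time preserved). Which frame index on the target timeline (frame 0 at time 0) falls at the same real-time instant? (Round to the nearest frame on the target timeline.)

frame 47478

Source frame index: (0×3600 + 26×60 + 21) × 60 + 2 = 94862.
Real time: 94862 / (60000/1001) = 47478431/30000 s.
Target frame: (47478431/30000) × (30) = 47478431/1000 ≈ 47478.431 → 47478.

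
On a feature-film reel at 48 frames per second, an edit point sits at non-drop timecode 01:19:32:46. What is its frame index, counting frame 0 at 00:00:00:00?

frame 229102

Total seconds to the label: (1 × 3600 + 19 × 60 + 32) = 4772.
Frame index = 4772 × 48 + 46 = 229102.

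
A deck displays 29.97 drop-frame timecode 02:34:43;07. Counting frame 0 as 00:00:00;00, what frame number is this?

278219

Complete 10-minute blocks: 15, each 17982 frames → 269730.
Remaining 4 whole minutes in the current block: 1800 + 3 × 1798 = 7194 frames.
Within the current minute: 43 × 30 + 7 − 2 = 1295 (labels ;00/;01 skipped at this minute). Total = 269730 + 7194 + 1295 = 278219.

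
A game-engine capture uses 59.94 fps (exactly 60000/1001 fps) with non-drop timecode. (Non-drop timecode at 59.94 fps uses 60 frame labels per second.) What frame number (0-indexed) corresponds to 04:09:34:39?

frame 898479

Total seconds to the label: (4 × 3600 + 9 × 60 + 34) = 14974.
Frame index = 14974 × 60 + 39 = 898479.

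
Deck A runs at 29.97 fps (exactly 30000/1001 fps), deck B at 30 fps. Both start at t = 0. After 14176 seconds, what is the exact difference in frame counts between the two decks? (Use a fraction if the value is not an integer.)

425280/1001 frames

A emits 30000/1001 × 14176 = 425280000/1001 frames; B emits 30 × 14176 = 425280.
Difference = 425280/1001 frames (≈ 424.8551); B is ahead of A.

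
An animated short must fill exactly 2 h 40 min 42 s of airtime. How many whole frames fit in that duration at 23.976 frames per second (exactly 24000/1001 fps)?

231176 frames

2 h 40 min 42 s = 9642 s.
Frames = 9642 × 24000/1001 = 231408000/1001 ≈ 231176.8232.
Complete frames: 231176.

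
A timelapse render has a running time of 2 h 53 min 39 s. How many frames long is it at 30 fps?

312570 frames

2 h 53 min 39 s = 10419 s.
Frames = 10419 × 30 = 312570.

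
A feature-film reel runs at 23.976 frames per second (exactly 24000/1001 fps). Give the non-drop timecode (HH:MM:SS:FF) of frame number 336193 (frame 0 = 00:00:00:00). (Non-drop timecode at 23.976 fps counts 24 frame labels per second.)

03:53:28:01

336193 ÷ 24 = 14008 full seconds, remainder 1 frame.
14008 s = 3 h 53 min 28 s.
Timecode: 03:53:28:01.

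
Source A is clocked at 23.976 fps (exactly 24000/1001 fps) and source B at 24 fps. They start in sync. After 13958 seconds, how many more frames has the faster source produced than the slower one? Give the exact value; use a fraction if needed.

47856/143 frames

A emits 24000/1001 × 13958 = 47856000/143 frames; B emits 24 × 13958 = 334992.
Difference = 47856/143 frames (≈ 334.6573); B is ahead of A.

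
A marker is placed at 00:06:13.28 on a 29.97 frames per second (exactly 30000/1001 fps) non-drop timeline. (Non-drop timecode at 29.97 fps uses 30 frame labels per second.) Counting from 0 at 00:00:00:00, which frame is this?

Total seconds to the label: (0 × 3600 + 6 × 60 + 13) = 373.
Frame index = 373 × 30 + 28 = 11218.

frame 11218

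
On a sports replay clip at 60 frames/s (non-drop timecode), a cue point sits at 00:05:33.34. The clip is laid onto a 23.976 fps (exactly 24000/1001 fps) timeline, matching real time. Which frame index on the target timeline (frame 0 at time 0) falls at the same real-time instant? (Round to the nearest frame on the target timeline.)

Source frame index: (0×3600 + 5×60 + 33) × 60 + 34 = 20014.
Real time: 20014 / (60) = 10007/30 s.
Target frame: (10007/30) × (24000/1001) = 8005600/1001 ≈ 7997.602 → 7998.

frame 7998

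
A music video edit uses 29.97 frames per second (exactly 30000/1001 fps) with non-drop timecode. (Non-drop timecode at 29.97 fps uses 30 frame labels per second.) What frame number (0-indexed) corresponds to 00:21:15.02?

Total seconds to the label: (0 × 3600 + 21 × 60 + 15) = 1275.
Frame index = 1275 × 30 + 2 = 38252.

frame 38252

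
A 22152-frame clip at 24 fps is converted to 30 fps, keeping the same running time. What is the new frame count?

Target frames = source frames × (target rate / source rate) = 22152 × (30)/(24) = 22152 × 5/4 = 27690.

27690 frames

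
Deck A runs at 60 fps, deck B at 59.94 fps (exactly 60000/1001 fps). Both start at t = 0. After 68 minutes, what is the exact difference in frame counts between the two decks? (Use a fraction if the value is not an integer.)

68 min = 4080 s.
A emits 60 × 4080 = 244800 frames; B emits 60000/1001 × 4080 = 244800000/1001.
Difference = 244800/1001 frames (≈ 244.5554); B is behind A.

244800/1001 frames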